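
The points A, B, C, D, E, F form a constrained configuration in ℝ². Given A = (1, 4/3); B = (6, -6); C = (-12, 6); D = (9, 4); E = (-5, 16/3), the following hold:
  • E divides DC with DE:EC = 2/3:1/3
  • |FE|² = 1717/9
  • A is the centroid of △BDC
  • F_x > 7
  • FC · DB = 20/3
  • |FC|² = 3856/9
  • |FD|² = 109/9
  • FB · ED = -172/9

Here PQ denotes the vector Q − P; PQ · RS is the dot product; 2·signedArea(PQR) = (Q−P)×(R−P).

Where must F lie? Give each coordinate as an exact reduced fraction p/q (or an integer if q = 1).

1. F_x = 8  [FB · ED = -172/9 ∩ FC · DB = 20/3]
2. F_y = 2/3  [FB · ED = -172/9 ∩ FC · DB = 20/3]
   → F = (8, 2/3)

F = (8, 2/3)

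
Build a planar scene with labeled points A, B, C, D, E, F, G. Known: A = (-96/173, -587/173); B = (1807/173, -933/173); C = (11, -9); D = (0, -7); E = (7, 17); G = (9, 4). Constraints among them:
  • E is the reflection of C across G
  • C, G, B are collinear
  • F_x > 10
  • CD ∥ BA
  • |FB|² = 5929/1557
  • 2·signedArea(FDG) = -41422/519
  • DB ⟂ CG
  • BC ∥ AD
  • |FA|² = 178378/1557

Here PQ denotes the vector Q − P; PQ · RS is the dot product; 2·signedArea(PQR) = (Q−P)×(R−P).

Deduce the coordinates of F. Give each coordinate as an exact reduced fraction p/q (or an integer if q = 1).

F = (5267/519, -1798/519)

1. F_x = 5267/519  [line -11·x + 9·y + 74119/519 = 0 ∩ |FB|² = 5929/1557]
2. F_y = -1798/519  [line -11·x + 9·y + 74119/519 = 0 ∩ |FB|² = 5929/1557]
   → F = (5267/519, -1798/519)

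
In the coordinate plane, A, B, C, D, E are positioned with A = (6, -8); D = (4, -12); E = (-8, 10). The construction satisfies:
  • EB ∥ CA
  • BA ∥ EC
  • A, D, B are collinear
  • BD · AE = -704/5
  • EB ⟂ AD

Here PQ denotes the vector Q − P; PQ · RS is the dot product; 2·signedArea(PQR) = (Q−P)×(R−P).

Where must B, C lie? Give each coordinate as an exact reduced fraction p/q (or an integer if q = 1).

B = (52/5, 4/5)
C = (-62/5, 6/5)

1. B_x = 52/5  [A, D, B are collinear ∩ EB ⟂ AD]
2. B_y = 4/5  [A, D, B are collinear ∩ EB ⟂ AD]
   → B = (52/5, 4/5)
3. C_x = -62/5  [EB ∥ CA ∩ BA ∥ EC]
4. C_y = 6/5  [EB ∥ CA ∩ BA ∥ EC]
   → C = (-62/5, 6/5)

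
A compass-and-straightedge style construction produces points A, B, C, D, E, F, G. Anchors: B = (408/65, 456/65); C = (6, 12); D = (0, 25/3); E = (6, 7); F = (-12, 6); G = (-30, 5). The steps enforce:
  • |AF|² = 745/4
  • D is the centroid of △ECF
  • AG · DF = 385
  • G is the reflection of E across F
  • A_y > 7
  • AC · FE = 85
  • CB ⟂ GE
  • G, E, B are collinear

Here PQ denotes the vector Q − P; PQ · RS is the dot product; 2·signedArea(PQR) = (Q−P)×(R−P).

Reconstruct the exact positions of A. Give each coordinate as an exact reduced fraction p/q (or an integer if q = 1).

1. A_x = 3/2  [AG · DF = 385 ∩ AC · FE = 85]
2. A_y = 8  [AG · DF = 385 ∩ AC · FE = 85]
   → A = (3/2, 8)

A = (3/2, 8)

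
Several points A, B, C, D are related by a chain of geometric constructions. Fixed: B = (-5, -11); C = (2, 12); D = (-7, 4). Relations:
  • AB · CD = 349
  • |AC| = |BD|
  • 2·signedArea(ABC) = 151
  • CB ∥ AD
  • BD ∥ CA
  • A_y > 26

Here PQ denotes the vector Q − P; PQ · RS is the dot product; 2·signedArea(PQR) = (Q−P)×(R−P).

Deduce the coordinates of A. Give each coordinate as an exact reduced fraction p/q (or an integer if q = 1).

A = (0, 27)

1. A_x = 0  [CB ∥ AD ∩ BD ∥ CA]
2. A_y = 27  [CB ∥ AD ∩ BD ∥ CA]
   → A = (0, 27)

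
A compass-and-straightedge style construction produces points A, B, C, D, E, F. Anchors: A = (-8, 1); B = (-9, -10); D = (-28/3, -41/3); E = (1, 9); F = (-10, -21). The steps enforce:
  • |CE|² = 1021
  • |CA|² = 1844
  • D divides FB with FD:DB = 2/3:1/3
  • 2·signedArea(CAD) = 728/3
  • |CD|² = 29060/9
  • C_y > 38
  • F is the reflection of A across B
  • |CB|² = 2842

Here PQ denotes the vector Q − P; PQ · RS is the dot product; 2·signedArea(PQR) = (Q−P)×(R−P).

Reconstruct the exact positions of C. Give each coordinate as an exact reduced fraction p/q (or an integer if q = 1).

1. C_x = 12  [line 44/3·x + -4/3·y + -124 = 0 ∩ |CE|² = 1021]
2. C_y = 39  [line 44/3·x + -4/3·y + -124 = 0 ∩ |CE|² = 1021]
   → C = (12, 39)

C = (12, 39)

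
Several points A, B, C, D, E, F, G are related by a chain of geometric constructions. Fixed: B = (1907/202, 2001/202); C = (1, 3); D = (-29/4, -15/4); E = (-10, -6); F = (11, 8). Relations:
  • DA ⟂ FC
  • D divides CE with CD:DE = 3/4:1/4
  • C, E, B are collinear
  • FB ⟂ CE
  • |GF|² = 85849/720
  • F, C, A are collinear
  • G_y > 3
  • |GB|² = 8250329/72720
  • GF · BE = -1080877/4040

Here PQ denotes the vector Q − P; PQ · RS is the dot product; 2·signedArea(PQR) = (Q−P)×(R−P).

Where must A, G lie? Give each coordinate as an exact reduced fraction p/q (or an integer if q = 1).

A = (-83/10, -33/20)
G = (37/30, 187/60)

1. A_x = -83/10  [F, C, A are collinear ∩ DA ⟂ FC]
2. A_y = -33/20  [F, C, A are collinear ∩ DA ⟂ FC]
   → A = (-83/10, -33/20)
3. G_x = 37/30  [line 3927/202·x + 3213/202·y + -297143/4040 = 0 ∩ |GF|² = 85849/720]
4. G_y = 187/60  [line 3927/202·x + 3213/202·y + -297143/4040 = 0 ∩ |GF|² = 85849/720]
   → G = (37/30, 187/60)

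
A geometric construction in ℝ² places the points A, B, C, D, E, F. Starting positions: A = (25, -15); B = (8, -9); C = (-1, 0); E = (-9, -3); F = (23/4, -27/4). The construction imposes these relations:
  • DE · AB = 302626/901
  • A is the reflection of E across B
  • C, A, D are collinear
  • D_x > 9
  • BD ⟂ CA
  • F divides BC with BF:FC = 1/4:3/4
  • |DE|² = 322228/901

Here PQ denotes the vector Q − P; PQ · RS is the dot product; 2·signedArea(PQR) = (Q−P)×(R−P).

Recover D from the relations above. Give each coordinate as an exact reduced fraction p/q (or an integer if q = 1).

1. D_x = 8693/901  [C, A, D are collinear ∩ BD ⟂ CA]
2. D_y = -5535/901  [C, A, D are collinear ∩ BD ⟂ CA]
   → D = (8693/901, -5535/901)

D = (8693/901, -5535/901)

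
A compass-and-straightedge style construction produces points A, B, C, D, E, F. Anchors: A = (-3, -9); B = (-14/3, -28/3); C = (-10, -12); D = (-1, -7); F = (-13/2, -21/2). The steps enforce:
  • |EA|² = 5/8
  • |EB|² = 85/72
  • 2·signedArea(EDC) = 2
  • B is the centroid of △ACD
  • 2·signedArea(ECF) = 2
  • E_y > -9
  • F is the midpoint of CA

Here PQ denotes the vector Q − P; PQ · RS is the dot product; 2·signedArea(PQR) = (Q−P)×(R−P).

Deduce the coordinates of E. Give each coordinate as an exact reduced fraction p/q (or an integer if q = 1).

1. E_x = -15/4  [2·signedArea(ECF) = 2 ∩ 2·signedArea(EDC) = 2]
2. E_y = -35/4  [2·signedArea(ECF) = 2 ∩ 2·signedArea(EDC) = 2]
   → E = (-15/4, -35/4)

E = (-15/4, -35/4)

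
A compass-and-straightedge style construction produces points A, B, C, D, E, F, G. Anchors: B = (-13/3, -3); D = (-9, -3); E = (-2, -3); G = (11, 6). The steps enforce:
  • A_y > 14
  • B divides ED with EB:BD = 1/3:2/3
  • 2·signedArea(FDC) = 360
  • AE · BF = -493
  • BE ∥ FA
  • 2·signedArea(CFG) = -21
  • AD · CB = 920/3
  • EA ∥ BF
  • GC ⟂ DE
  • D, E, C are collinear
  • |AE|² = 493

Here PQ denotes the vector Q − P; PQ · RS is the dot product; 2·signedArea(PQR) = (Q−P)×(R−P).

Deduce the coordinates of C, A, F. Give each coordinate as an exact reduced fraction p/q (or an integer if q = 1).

A = (11, 15)
C = (11, -3)
F = (26/3, 15)

1. C_x = 11  [D, E, C are collinear ∩ GC ⟂ DE]
2. C_y = -3  [D, E, C are collinear ∩ GC ⟂ DE]
   → C = (11, -3)
3. A_x = 11  [AD · CB = 920/3]
4. A_y = 15  [|AE|² = 493]
   → A = (11, 15)
5. F_x = 26/3  [AE · BF = -493 ∩ BE ∥ FA]
6. F_y = 15  [AE · BF = -493 ∩ BE ∥ FA]
   → F = (26/3, 15)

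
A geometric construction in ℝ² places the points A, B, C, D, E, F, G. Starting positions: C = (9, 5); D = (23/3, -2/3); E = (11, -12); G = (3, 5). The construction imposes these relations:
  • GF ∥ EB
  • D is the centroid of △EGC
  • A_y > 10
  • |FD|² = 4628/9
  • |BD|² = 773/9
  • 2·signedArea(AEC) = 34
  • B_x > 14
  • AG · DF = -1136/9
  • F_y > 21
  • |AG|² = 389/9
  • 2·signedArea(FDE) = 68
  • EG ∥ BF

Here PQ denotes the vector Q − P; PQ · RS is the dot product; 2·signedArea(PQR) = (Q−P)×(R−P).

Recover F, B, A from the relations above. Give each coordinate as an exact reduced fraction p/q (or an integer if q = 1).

A = (19/3, 32/3)
B = (15, 5)
F = (7, 22)

1. F_x = 7  [line 34/3·x + 10/3·y + -458/3 = 0 ∩ |FD|² = 4628/9]
2. F_y = 22  [line 34/3·x + 10/3·y + -458/3 = 0 ∩ |FD|² = 4628/9]
   → F = (7, 22)
3. B_x = 15  [EG ∥ BF ∩ GF ∥ EB]
4. B_y = 5  [EG ∥ BF ∩ GF ∥ EB]
   → B = (15, 5)
5. A_x = 19/3  [2·signedArea(AEC) = 34 ∩ AG · DF = -1136/9]
6. A_y = 32/3  [2·signedArea(AEC) = 34 ∩ AG · DF = -1136/9]
   → A = (19/3, 32/3)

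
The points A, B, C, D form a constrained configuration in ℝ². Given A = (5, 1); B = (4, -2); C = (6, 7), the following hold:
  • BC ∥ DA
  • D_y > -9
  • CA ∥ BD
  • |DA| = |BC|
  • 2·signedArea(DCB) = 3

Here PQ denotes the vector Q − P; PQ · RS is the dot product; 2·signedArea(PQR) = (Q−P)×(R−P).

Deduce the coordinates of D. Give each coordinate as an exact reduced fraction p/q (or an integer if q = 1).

1. D_x = 3  [BC ∥ DA ∩ CA ∥ BD]
2. D_y = -8  [BC ∥ DA ∩ CA ∥ BD]
   → D = (3, -8)

D = (3, -8)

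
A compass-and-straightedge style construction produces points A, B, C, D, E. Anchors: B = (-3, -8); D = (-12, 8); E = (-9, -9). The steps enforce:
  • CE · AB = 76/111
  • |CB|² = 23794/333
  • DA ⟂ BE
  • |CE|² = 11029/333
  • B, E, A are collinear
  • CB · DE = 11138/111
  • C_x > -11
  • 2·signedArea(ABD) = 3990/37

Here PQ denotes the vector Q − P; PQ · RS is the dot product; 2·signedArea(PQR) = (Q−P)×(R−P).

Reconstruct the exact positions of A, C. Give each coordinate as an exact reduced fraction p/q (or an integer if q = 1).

A = (-339/37, -334/37)
C = (-372/37, -371/111)

1. A_x = -339/37  [B, E, A are collinear ∩ DA ⟂ BE]
2. A_y = -334/37  [B, E, A are collinear ∩ DA ⟂ BE]
   → A = (-339/37, -334/37)
3. C_x = -372/37  [CB · DE = 11138/111 ∩ CE · AB = 76/111]
4. C_y = -371/111  [CB · DE = 11138/111 ∩ CE · AB = 76/111]
   → C = (-372/37, -371/111)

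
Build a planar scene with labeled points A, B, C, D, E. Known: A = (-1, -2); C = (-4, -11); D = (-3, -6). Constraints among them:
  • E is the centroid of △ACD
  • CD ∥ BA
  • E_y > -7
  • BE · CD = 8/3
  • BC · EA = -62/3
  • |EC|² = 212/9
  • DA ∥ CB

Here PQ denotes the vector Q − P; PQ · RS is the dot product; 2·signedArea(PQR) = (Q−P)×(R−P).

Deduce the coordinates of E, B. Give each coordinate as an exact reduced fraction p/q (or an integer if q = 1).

1. E_x = -8/3  [E is the centroid of △ACD]
2. E_y = -19/3  [E is the centroid of △ACD]
   → E = (-8/3, -19/3)
3. B_x = -2  [CD ∥ BA ∩ DA ∥ CB]
4. B_y = -7  [CD ∥ BA ∩ DA ∥ CB]
   → B = (-2, -7)

B = (-2, -7)
E = (-8/3, -19/3)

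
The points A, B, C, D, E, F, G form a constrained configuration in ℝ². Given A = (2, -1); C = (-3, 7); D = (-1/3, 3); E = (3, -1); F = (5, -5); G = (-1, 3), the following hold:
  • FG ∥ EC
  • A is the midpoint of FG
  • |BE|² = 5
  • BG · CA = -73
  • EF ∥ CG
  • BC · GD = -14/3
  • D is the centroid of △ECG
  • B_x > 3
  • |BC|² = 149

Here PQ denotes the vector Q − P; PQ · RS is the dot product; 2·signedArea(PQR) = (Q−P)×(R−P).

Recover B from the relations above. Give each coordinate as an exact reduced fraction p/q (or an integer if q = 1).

1. B_x = 4  [BC · GD = -14/3 ∩ BG · CA = -73]
2. B_y = -3  [BC · GD = -14/3 ∩ BG · CA = -73]
   → B = (4, -3)

B = (4, -3)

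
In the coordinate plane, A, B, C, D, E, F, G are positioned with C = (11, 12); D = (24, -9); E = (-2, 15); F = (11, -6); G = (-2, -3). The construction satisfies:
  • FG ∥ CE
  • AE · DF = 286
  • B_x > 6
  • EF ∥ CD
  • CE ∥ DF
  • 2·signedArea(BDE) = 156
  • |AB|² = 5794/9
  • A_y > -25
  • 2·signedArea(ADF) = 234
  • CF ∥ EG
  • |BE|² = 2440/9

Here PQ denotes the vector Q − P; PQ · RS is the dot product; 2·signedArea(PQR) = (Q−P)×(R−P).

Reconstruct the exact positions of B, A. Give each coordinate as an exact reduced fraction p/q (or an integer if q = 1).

1. B_x = 20/3  [line -24·x + -26·y + 186 = 0 ∩ |BE|² = 2440/9]
2. B_y = 1  [line -24·x + -26·y + 186 = 0 ∩ |BE|² = 2440/9]
   → B = (20/3, 1)
3. A_x = 11  [AE · DF = 286 ∩ 2·signedArea(ADF) = 234]
4. A_y = -24  [AE · DF = 286 ∩ 2·signedArea(ADF) = 234]
   → A = (11, -24)

A = (11, -24)
B = (20/3, 1)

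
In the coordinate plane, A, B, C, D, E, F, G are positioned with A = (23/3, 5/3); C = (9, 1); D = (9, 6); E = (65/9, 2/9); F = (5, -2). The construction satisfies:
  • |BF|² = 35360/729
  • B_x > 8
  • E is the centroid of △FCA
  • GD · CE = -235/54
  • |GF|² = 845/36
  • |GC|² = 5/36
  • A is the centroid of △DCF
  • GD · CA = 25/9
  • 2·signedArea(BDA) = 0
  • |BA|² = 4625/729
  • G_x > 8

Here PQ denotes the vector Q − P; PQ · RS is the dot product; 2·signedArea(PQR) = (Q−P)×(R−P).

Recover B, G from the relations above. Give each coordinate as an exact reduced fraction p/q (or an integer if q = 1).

1. B_x = 227/27  [line 13/3·x + -4/3·y + -31 = 0 ∩ |BF|² = 35360/729]
2. B_y = 110/27  [line 13/3·x + -4/3·y + -31 = 0 ∩ |BF|² = 35360/729]
   → B = (227/27, 110/27)
3. G_x = 26/3  [GD · CA = 25/9 ∩ GD · CE = -235/54]
4. G_y = 7/6  [GD · CA = 25/9 ∩ GD · CE = -235/54]
   → G = (26/3, 7/6)

B = (227/27, 110/27)
G = (26/3, 7/6)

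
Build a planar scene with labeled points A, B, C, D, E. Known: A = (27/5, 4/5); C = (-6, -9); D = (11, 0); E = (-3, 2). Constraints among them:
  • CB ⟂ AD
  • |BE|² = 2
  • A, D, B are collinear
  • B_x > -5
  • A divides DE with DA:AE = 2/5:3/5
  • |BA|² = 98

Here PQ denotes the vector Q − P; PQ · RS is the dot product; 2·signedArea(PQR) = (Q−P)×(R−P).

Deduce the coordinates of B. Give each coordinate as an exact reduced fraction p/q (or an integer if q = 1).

1. B_x = -22/5  [A, D, B are collinear ∩ CB ⟂ AD]
2. B_y = 11/5  [A, D, B are collinear ∩ CB ⟂ AD]
   → B = (-22/5, 11/5)

B = (-22/5, 11/5)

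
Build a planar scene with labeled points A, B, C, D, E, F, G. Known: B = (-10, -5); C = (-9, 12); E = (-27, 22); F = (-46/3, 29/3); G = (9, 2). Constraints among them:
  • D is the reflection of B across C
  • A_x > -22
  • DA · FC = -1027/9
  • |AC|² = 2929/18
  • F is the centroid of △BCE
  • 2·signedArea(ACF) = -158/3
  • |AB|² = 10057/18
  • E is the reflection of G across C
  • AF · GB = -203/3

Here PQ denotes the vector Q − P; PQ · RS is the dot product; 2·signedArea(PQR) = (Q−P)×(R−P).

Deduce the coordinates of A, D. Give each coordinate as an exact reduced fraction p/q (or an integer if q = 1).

A = (-127/6, 95/6)
D = (-8, 29)

1. A_x = -127/6  [2·signedArea(ACF) = -158/3 ∩ AF · GB = -203/3]
2. A_y = 95/6  [2·signedArea(ACF) = -158/3 ∩ AF · GB = -203/3]
   → A = (-127/6, 95/6)
3. D_x = -8  [D is the reflection of B across C]
4. D_y = 29  [D is the reflection of B across C]
   → D = (-8, 29)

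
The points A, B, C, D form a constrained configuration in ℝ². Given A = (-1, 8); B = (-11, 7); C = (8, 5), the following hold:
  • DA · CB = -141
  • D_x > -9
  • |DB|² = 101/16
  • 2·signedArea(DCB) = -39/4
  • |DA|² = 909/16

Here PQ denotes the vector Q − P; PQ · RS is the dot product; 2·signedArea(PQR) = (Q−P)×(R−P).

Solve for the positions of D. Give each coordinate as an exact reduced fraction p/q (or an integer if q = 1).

1. D_x = -17/2  [2·signedArea(DCB) = -39/4 ∩ DA · CB = -141]
2. D_y = 29/4  [2·signedArea(DCB) = -39/4 ∩ DA · CB = -141]
   → D = (-17/2, 29/4)

D = (-17/2, 29/4)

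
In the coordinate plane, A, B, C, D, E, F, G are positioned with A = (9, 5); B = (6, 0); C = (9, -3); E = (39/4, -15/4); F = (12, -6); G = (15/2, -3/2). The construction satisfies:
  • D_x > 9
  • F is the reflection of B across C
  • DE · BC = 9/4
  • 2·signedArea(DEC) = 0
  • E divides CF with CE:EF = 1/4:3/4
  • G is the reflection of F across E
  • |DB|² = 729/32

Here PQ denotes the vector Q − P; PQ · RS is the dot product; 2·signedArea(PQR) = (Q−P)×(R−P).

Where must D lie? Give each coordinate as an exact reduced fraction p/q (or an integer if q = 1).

D = (75/8, -27/8)

1. D_x = 75/8  [2·signedArea(DEC) = 0 ∩ DE · BC = 9/4]
2. D_y = -27/8  [2·signedArea(DEC) = 0 ∩ DE · BC = 9/4]
   → D = (75/8, -27/8)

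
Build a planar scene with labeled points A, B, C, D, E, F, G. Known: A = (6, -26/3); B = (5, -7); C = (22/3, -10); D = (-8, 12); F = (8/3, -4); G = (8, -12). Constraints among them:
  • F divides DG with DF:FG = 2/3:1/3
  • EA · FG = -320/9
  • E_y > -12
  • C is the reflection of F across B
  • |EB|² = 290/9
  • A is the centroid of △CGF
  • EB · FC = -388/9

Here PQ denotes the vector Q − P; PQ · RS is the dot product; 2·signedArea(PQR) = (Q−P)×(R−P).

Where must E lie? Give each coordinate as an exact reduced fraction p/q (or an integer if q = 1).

1. E_x = 26/3  [EA · FG = -320/9 ∩ EB · FC = -388/9]
2. E_y = -34/3  [EA · FG = -320/9 ∩ EB · FC = -388/9]
   → E = (26/3, -34/3)

E = (26/3, -34/3)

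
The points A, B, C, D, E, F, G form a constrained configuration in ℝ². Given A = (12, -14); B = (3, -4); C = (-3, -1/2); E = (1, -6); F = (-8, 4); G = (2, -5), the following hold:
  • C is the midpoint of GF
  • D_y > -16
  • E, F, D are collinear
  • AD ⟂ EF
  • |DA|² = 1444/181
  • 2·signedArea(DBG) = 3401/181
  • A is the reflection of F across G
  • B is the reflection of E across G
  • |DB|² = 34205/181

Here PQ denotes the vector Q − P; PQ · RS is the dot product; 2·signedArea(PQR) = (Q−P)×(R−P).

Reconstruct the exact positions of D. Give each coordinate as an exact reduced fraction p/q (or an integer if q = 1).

1. D_x = 1792/181  [E, F, D are collinear ∩ AD ⟂ EF]
2. D_y = -2876/181  [E, F, D are collinear ∩ AD ⟂ EF]
   → D = (1792/181, -2876/181)

D = (1792/181, -2876/181)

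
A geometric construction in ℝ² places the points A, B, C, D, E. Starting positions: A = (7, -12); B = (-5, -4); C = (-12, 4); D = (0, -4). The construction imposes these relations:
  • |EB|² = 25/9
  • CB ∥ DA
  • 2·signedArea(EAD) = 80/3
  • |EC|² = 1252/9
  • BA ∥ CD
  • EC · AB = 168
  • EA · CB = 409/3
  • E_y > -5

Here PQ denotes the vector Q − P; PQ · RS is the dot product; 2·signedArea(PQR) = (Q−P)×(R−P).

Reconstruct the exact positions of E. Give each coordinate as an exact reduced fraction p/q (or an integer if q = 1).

1. E_x = -10/3  [EA · CB = 409/3 ∩ 2·signedArea(EAD) = 80/3]
2. E_y = -4  [EA · CB = 409/3 ∩ 2·signedArea(EAD) = 80/3]
   → E = (-10/3, -4)

E = (-10/3, -4)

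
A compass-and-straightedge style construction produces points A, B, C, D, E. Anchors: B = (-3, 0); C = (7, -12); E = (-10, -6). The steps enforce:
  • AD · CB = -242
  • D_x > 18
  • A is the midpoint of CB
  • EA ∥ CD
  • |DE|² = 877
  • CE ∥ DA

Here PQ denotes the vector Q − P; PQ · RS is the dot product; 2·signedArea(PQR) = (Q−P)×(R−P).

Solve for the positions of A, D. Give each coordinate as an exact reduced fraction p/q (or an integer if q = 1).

A = (2, -6)
D = (19, -12)

1. A_x = 2  [A is the midpoint of CB]
2. A_y = -6  [A is the midpoint of CB]
   → A = (2, -6)
3. D_x = 19  [CE ∥ DA ∩ EA ∥ CD]
4. D_y = -12  [CE ∥ DA ∩ EA ∥ CD]
   → D = (19, -12)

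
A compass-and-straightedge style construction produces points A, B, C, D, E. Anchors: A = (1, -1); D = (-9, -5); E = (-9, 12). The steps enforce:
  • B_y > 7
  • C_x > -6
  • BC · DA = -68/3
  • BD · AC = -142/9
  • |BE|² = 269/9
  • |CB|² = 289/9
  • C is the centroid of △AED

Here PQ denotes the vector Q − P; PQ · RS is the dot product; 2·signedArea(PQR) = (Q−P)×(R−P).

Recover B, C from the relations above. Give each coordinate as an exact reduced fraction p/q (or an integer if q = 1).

B = (-17/3, 23/3)
C = (-17/3, 2)

1. C_x = -17/3  [C is the centroid of △AED]
2. C_y = 2  [C is the centroid of △AED]
   → C = (-17/3, 2)
3. B_x = -17/3  [BC · DA = -68/3 ∩ BD · AC = -142/9]
4. B_y = 23/3  [BC · DA = -68/3 ∩ BD · AC = -142/9]
   → B = (-17/3, 23/3)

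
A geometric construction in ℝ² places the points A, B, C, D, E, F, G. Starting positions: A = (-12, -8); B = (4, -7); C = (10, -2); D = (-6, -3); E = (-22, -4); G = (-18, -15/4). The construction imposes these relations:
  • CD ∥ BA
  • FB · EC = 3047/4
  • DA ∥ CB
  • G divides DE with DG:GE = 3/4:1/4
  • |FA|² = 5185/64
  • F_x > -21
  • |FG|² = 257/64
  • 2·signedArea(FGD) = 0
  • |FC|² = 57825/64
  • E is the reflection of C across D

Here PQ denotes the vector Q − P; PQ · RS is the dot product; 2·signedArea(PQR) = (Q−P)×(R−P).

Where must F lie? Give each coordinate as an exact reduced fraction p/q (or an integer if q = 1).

1. F_x = -20  [2·signedArea(FGD) = 0 ∩ FB · EC = 3047/4]
2. F_y = -31/8  [2·signedArea(FGD) = 0 ∩ FB · EC = 3047/4]
   → F = (-20, -31/8)

F = (-20, -31/8)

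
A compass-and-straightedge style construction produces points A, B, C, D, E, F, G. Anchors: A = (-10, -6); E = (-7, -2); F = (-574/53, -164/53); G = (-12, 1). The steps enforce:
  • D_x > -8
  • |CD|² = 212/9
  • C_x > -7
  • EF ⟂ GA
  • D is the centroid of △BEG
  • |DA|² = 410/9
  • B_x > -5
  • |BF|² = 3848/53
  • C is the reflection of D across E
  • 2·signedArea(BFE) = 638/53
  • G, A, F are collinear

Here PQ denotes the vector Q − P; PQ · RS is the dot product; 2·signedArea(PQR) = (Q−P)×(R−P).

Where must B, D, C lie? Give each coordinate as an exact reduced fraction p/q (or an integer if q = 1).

1. B_x = -4  [line -58/53·x + 203/53·y + -638/53 = 0 ∩ |BF|² = 3848/53]
2. B_y = 2  [line -58/53·x + 203/53·y + -638/53 = 0 ∩ |BF|² = 3848/53]
   → B = (-4, 2)
3. D_x = -23/3  [D is the centroid of △BEG]
4. D_y = 1/3  [D is the centroid of △BEG]
   → D = (-23/3, 1/3)
5. C_x = -19/3  [C is the reflection of D across E]
6. C_y = -13/3  [C is the reflection of D across E]
   → C = (-19/3, -13/3)

B = (-4, 2)
C = (-19/3, -13/3)
D = (-23/3, 1/3)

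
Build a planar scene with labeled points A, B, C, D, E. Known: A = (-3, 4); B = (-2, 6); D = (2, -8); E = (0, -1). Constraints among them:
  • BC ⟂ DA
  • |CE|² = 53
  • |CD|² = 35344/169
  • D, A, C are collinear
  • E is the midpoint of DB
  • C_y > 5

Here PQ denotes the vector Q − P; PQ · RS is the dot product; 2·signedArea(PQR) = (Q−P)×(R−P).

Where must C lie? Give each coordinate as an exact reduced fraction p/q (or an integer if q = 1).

1. C_x = -602/169  [D, A, C are collinear ∩ BC ⟂ DA]
2. C_y = 904/169  [D, A, C are collinear ∩ BC ⟂ DA]
   → C = (-602/169, 904/169)

C = (-602/169, 904/169)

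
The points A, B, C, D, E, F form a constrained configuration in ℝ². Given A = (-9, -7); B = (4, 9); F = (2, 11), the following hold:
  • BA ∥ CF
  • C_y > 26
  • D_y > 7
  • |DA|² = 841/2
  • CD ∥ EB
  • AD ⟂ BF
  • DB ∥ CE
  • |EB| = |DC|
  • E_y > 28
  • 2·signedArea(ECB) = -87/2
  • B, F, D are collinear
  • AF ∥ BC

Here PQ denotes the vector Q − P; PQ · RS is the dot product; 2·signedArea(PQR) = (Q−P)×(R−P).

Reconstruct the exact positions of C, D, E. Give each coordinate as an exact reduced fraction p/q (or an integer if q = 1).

1. C_x = 15  [BA ∥ CF ∩ AF ∥ BC]
2. C_y = 27  [BA ∥ CF ∩ AF ∥ BC]
   → C = (15, 27)
3. D_x = 11/2  [B, F, D are collinear ∩ AD ⟂ BF]
4. D_y = 15/2  [B, F, D are collinear ∩ AD ⟂ BF]
   → D = (11/2, 15/2)
5. E_x = 27/2  [CD ∥ EB ∩ DB ∥ CE]
6. E_y = 57/2  [CD ∥ EB ∩ DB ∥ CE]
   → E = (27/2, 57/2)

C = (15, 27)
D = (11/2, 15/2)
E = (27/2, 57/2)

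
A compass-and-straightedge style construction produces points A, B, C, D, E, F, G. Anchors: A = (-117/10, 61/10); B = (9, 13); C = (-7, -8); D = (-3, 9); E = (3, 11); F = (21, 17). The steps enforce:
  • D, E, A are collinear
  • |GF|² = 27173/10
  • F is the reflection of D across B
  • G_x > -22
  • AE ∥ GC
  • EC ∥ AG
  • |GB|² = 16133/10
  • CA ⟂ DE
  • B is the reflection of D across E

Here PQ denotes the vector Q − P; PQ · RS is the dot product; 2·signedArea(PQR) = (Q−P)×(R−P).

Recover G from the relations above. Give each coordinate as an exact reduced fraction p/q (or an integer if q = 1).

1. G_x = -217/10  [AE ∥ GC ∩ EC ∥ AG]
2. G_y = -129/10  [AE ∥ GC ∩ EC ∥ AG]
   → G = (-217/10, -129/10)

G = (-217/10, -129/10)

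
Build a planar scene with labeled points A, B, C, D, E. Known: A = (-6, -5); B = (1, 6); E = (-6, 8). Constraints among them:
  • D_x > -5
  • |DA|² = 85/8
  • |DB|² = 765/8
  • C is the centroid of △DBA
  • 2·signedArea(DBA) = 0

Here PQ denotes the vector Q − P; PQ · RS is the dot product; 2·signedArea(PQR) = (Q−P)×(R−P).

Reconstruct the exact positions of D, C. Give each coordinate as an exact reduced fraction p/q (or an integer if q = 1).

C = (-37/12, -5/12)
D = (-17/4, -9/4)

1. D_x = -17/4  [line 11·x + -7·y + 31 = 0 ∩ |DA|² = 85/8]
2. D_y = -9/4  [line 11·x + -7·y + 31 = 0 ∩ |DA|² = 85/8]
   → D = (-17/4, -9/4)
3. C_x = -37/12  [C is the centroid of △DBA]
4. C_y = -5/12  [C is the centroid of △DBA]
   → C = (-37/12, -5/12)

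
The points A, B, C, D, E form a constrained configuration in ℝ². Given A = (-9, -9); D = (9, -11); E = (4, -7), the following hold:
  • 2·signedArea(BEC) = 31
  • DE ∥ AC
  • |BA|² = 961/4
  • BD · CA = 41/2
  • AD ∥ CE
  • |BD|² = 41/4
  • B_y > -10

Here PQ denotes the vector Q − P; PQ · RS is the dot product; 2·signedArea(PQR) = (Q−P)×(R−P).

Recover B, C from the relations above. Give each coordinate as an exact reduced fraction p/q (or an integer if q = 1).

B = (13/2, -9)
C = (-14, -5)

1. C_x = -14  [AD ∥ CE ∩ DE ∥ AC]
2. C_y = -5  [AD ∥ CE ∩ DE ∥ AC]
   → C = (-14, -5)
3. B_x = 13/2  [BD · CA = 41/2 ∩ 2·signedArea(BEC) = 31]
4. B_y = -9  [BD · CA = 41/2 ∩ 2·signedArea(BEC) = 31]
   → B = (13/2, -9)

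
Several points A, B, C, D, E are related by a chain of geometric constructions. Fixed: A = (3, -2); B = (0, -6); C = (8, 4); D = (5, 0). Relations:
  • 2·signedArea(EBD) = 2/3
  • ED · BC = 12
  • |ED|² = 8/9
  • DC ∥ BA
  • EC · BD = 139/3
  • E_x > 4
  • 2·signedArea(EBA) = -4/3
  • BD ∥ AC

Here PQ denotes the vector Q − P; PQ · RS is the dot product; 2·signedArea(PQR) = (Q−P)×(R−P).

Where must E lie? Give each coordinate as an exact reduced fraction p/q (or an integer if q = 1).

E = (13/3, -2/3)

1. E_x = 13/3  [2·signedArea(EBD) = 2/3 ∩ EC · BD = 139/3]
2. E_y = -2/3  [2·signedArea(EBD) = 2/3 ∩ EC · BD = 139/3]
   → E = (13/3, -2/3)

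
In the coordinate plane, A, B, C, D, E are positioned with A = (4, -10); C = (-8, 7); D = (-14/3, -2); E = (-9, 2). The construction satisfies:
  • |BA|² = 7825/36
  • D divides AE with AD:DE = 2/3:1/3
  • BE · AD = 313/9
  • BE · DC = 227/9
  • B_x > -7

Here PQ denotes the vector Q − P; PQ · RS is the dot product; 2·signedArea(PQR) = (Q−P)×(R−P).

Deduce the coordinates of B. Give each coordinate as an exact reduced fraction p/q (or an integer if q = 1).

B = (-41/6, 0)

1. B_x = -41/6  [BE · AD = 313/9 ∩ BE · DC = 227/9]
2. B_y = 0  [BE · AD = 313/9 ∩ BE · DC = 227/9]
   → B = (-41/6, 0)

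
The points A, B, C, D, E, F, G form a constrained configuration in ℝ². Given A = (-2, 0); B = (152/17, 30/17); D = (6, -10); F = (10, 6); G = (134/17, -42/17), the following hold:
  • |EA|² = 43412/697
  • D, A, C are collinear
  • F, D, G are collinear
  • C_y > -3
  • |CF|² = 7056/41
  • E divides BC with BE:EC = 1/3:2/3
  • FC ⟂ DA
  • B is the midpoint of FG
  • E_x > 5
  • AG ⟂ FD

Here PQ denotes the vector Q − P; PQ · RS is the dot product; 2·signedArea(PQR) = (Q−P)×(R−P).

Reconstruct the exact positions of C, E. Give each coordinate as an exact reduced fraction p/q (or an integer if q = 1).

C = (-10/41, -90/41)
E = (4098/697, 310/697)

1. C_x = -10/41  [D, A, C are collinear ∩ FC ⟂ DA]
2. C_y = -90/41  [D, A, C are collinear ∩ FC ⟂ DA]
   → C = (-10/41, -90/41)
3. E_x = 4098/697  [E divides BC with BE:EC = 1/3:2/3]
4. E_y = 310/697  [E divides BC with BE:EC = 1/3:2/3]
   → E = (4098/697, 310/697)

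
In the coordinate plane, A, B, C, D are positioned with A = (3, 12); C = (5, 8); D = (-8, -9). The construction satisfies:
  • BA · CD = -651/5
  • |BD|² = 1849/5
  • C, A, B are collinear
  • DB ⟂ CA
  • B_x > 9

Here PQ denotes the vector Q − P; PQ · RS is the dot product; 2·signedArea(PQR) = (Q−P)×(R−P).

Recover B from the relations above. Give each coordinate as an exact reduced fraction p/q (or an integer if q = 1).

B = (46/5, -2/5)

1. B_x = 46/5  [C, A, B are collinear ∩ DB ⟂ CA]
2. B_y = -2/5  [C, A, B are collinear ∩ DB ⟂ CA]
   → B = (46/5, -2/5)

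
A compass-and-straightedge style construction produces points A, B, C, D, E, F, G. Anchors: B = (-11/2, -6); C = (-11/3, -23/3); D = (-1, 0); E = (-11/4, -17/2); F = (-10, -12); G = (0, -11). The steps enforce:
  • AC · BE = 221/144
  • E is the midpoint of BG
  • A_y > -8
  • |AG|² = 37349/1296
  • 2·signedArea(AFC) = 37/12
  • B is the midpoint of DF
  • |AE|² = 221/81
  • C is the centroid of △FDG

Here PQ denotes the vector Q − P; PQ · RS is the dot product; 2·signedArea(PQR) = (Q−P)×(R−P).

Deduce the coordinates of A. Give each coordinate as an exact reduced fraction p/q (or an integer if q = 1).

A = (-143/36, -133/18)

1. A_x = -143/36  [2·signedArea(AFC) = 37/12 ∩ AC · BE = 221/144]
2. A_y = -133/18  [2·signedArea(AFC) = 37/12 ∩ AC · BE = 221/144]
   → A = (-143/36, -133/18)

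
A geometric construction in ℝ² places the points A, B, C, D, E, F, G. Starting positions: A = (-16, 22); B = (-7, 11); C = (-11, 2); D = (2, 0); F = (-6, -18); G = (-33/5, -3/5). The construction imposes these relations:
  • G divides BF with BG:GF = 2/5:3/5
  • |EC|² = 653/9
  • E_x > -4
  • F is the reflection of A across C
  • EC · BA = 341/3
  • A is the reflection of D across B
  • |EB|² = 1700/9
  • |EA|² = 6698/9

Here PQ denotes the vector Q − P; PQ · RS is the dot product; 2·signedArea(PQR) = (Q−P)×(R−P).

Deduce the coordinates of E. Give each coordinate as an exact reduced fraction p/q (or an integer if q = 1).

1. E_x = -11/3  [line 9·x + -11·y + 22/3 = 0 ∩ |EC|² = 653/9]
2. E_y = -7/3  [line 9·x + -11·y + 22/3 = 0 ∩ |EC|² = 653/9]
   → E = (-11/3, -7/3)

E = (-11/3, -7/3)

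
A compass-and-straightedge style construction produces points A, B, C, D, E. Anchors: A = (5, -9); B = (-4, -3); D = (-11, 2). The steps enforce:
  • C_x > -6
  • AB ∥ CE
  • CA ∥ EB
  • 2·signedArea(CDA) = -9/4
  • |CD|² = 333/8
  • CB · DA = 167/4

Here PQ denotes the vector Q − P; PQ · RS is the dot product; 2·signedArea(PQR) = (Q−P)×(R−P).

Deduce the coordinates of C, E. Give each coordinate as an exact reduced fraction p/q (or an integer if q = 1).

1. C_x = -23/4  [2·signedArea(CDA) = -9/4 ∩ CB · DA = 167/4]
2. C_y = -7/4  [2·signedArea(CDA) = -9/4 ∩ CB · DA = 167/4]
   → C = (-23/4, -7/4)
3. E_x = -59/4  [CA ∥ EB ∩ AB ∥ CE]
4. E_y = 17/4  [CA ∥ EB ∩ AB ∥ CE]
   → E = (-59/4, 17/4)

C = (-23/4, -7/4)
E = (-59/4, 17/4)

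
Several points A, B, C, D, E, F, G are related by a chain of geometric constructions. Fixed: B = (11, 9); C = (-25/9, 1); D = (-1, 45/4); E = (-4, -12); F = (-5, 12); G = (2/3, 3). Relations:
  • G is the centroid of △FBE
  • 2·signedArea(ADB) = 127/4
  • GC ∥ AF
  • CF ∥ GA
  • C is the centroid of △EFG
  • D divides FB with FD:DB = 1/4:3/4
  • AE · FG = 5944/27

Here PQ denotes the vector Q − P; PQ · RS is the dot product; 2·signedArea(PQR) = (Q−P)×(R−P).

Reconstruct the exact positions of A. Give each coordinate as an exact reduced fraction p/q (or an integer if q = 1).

1. A_x = -14/9  [GC ∥ AF ∩ CF ∥ GA]
2. A_y = 14  [GC ∥ AF ∩ CF ∥ GA]
   → A = (-14/9, 14)

A = (-14/9, 14)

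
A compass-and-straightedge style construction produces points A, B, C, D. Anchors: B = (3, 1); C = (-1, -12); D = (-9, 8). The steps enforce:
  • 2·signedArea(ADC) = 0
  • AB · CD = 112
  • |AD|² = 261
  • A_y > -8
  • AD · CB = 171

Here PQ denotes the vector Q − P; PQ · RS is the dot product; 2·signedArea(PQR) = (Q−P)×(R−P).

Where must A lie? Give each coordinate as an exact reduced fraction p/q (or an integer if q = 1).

1. A_x = -3  [2·signedArea(ADC) = 0 ∩ AB · CD = 112]
2. A_y = -7  [2·signedArea(ADC) = 0 ∩ AB · CD = 112]
   → A = (-3, -7)

A = (-3, -7)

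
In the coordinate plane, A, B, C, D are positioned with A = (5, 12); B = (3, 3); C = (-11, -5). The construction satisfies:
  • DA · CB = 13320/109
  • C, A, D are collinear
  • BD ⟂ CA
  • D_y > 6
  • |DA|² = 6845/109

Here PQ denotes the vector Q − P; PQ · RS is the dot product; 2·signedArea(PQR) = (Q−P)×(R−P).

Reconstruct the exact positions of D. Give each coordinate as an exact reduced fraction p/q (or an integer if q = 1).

D = (-47/109, 679/109)

1. D_x = -47/109  [C, A, D are collinear ∩ BD ⟂ CA]
2. D_y = 679/109  [C, A, D are collinear ∩ BD ⟂ CA]
   → D = (-47/109, 679/109)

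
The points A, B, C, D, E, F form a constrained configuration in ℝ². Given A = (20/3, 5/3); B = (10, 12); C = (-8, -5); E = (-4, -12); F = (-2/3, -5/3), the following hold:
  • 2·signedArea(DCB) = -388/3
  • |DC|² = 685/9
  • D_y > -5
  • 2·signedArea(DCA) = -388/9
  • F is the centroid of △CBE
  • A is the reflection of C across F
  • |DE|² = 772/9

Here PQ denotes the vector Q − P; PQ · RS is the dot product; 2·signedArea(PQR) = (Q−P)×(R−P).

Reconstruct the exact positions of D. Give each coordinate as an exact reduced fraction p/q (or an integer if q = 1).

D = (2/3, -4)

1. D_x = 2/3  [2·signedArea(DCB) = -388/3 ∩ 2·signedArea(DCA) = -388/9]
2. D_y = -4  [2·signedArea(DCB) = -388/3 ∩ 2·signedArea(DCA) = -388/9]
   → D = (2/3, -4)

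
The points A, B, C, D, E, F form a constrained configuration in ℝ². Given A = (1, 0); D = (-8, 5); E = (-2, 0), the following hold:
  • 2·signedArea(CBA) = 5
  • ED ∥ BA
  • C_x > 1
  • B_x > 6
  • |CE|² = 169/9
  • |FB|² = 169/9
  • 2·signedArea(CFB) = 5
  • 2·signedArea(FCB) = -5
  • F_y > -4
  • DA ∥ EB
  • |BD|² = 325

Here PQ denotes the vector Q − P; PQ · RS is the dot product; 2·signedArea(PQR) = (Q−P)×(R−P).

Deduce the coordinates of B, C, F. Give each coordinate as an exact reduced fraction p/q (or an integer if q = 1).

1. B_x = 7  [ED ∥ BA ∩ DA ∥ EB]
2. B_y = -5  [ED ∥ BA ∩ DA ∥ EB]
   → B = (7, -5)
3. C_x = 2  [line -5·x + -6·y + 0 = 0 ∩ |CE|² = 169/9]
4. C_y = -5/3  [line -5·x + -6·y + 0 = 0 ∩ |CE|² = 169/9]
   → C = (2, -5/3)
5. F_x = 3  [line -10/3·x + -5·y + -20/3 = 0 ∩ |FB|² = 169/9]
6. F_y = -10/3  [line -10/3·x + -5·y + -20/3 = 0 ∩ |FB|² = 169/9]
   → F = (3, -10/3)

B = (7, -5)
C = (2, -5/3)
F = (3, -10/3)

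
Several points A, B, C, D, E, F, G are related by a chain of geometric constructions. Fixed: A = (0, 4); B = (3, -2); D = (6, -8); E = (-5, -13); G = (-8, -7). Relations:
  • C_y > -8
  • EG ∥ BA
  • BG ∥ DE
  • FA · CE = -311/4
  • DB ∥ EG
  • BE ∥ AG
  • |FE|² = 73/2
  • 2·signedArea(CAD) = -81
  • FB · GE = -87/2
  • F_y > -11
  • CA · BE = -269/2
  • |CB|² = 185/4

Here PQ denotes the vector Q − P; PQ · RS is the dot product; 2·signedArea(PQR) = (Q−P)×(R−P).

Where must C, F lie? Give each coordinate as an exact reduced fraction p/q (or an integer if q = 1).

1. C_x = -1  [CA · BE = -269/2 ∩ 2·signedArea(CAD) = -81]
2. C_y = -15/2  [CA · BE = -269/2 ∩ 2·signedArea(CAD) = -81]
   → C = (-1, -15/2)
3. F_x = 1/2  [FA · CE = -311/4 ∩ FB · GE = -87/2]
4. F_y = -21/2  [FA · CE = -311/4 ∩ FB · GE = -87/2]
   → F = (1/2, -21/2)

C = (-1, -15/2)
F = (1/2, -21/2)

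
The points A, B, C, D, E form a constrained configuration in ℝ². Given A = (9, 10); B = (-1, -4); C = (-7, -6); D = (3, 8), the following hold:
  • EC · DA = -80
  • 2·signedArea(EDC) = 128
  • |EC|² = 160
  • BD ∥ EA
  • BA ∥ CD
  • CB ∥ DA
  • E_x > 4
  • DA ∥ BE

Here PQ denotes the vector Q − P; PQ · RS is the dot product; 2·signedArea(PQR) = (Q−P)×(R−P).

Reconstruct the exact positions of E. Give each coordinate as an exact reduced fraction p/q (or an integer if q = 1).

1. E_x = 5  [BD ∥ EA ∩ DA ∥ BE]
2. E_y = -2  [BD ∥ EA ∩ DA ∥ BE]
   → E = (5, -2)

E = (5, -2)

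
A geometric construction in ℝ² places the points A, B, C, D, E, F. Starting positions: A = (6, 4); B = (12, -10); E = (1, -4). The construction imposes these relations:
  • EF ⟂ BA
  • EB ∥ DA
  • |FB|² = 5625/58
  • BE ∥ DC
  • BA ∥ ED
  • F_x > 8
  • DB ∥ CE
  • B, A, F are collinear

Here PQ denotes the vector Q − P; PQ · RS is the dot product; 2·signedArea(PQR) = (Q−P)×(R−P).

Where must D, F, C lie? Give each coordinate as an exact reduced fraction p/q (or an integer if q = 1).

1. D_x = -5  [EB ∥ DA ∩ BA ∥ ED]
2. D_y = 10  [EB ∥ DA ∩ BA ∥ ED]
   → D = (-5, 10)
3. F_x = 471/58  [B, A, F are collinear ∩ EF ⟂ BA]
4. F_y = -55/58  [B, A, F are collinear ∩ EF ⟂ BA]
   → F = (471/58, -55/58)
5. C_x = -16  [DB ∥ CE ∩ BE ∥ DC]
6. C_y = 16  [DB ∥ CE ∩ BE ∥ DC]
   → C = (-16, 16)

C = (-16, 16)
D = (-5, 10)
F = (471/58, -55/58)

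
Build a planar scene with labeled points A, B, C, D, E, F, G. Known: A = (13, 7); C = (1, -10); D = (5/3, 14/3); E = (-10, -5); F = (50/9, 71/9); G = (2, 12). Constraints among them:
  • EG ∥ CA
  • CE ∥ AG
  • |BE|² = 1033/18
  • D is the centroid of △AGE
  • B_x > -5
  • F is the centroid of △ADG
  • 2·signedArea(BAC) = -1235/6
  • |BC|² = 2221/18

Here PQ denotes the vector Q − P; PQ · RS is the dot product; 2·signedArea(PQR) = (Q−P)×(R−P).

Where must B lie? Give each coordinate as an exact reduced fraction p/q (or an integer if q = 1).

1. B_x = -25/6  [line 17·x + -12·y + 413/6 = 0 ∩ |BE|² = 1033/18]
2. B_y = -1/6  [line 17·x + -12·y + 413/6 = 0 ∩ |BE|² = 1033/18]
   → B = (-25/6, -1/6)

B = (-25/6, -1/6)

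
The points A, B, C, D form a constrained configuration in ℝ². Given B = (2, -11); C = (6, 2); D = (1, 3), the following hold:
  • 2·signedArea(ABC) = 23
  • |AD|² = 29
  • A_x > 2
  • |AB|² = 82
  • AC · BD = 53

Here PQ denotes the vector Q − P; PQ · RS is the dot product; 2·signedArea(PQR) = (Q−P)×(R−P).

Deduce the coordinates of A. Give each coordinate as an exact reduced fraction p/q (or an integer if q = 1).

1. A_x = 3  [AC · BD = 53 ∩ 2·signedArea(ABC) = 23]
2. A_y = -2  [AC · BD = 53 ∩ 2·signedArea(ABC) = 23]
   → A = (3, -2)

A = (3, -2)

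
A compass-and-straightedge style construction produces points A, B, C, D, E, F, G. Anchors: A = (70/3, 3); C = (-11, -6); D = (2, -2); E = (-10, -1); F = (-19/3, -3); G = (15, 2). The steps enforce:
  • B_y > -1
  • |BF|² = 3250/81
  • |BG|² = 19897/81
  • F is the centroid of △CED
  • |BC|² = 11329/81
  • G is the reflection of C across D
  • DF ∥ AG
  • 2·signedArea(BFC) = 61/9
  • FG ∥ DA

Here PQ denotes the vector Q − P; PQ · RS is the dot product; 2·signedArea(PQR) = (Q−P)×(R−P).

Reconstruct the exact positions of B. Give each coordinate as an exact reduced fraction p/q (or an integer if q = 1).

1. B_x = -4/9  [line 3·x + -14/3·y + -16/9 = 0 ∩ |BF|² = 3250/81]
2. B_y = -2/3  [line 3·x + -14/3·y + -16/9 = 0 ∩ |BF|² = 3250/81]
   → B = (-4/9, -2/3)

B = (-4/9, -2/3)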